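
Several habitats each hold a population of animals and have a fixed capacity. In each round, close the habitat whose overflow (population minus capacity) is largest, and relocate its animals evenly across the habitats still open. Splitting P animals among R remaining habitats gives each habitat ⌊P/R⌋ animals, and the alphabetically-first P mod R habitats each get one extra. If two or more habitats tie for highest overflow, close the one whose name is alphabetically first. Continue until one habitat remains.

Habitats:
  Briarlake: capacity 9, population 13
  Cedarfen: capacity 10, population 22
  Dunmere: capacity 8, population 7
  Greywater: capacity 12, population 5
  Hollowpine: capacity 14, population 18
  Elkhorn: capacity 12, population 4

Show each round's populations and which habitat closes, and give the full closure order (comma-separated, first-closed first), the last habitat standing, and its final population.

Round 1: Briarlake=13 Cedarfen=22 Dunmere=7 Elkhorn=4 Greywater=5 Hollowpine=18 → close Cedarfen (overflow 12)
  22÷5 = 4 each, +1 to first 2
Round 2: Briarlake=18 Dunmere=12 Elkhorn=8 Greywater=9 Hollowpine=22 → close Briarlake (overflow 9)
  18÷4 = 4 each, +1 to first 2
Round 3: Dunmere=17 Elkhorn=13 Greywater=13 Hollowpine=26 → close Hollowpine (overflow 12)
  26÷3 = 8 each, +1 to first 2
Round 4: Dunmere=26 Elkhorn=22 Greywater=21 → close Dunmere (overflow 18)
  26÷2 = 13 each, +1 to first 0
Round 5: Elkhorn=35 Greywater=34 → close Elkhorn (overflow 23)
  35÷1 = 35 each, +1 to first 0

Closure order: Cedarfen, Briarlake, Hollowpine, Dunmere, Elkhorn
Last habitat: Greywater with 69 animals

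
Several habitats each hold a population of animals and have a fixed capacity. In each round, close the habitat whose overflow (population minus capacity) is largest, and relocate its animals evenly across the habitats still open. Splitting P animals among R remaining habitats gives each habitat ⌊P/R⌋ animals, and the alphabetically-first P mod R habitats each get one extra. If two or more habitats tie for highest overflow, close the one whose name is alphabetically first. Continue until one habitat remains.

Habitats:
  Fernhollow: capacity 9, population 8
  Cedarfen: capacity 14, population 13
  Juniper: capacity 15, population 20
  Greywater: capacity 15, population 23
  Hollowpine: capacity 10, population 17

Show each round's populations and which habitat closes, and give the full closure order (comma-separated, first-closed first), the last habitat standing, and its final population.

Round 1: Cedarfen=13 Fernhollow=8 Greywater=23 Hollowpine=17 Juniper=20 → close Greywater (overflow 8)
  23÷4 = 5 each, +1 to first 3
Round 2: Cedarfen=19 Fernhollow=14 Hollowpine=23 Juniper=25 → close Hollowpine (overflow 13)
  23÷3 = 7 each, +1 to first 2
Round 3: Cedarfen=27 Fernhollow=22 Juniper=32 → close Juniper (overflow 17)
  32÷2 = 16 each, +1 to first 0
Round 4: Cedarfen=43 Fernhollow=38 → close Cedarfen (overflow 29)
  43÷1 = 43 each, +1 to first 0

Closure order: Greywater, Hollowpine, Juniper, Cedarfen
Last habitat: Fernhollow with 81 animals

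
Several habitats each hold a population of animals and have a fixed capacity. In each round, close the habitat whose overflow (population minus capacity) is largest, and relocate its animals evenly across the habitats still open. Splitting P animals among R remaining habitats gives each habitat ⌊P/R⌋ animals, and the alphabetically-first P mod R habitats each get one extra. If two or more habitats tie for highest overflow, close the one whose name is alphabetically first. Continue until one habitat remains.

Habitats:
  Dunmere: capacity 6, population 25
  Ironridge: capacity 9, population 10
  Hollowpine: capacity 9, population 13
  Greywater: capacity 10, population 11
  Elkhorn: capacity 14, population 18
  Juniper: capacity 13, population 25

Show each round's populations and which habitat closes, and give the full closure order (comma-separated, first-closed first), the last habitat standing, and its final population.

Closure order: Dunmere, Juniper, Elkhorn, Hollowpine, Greywater
Last habitat: Ironridge with 102 animals

Round 1: Dunmere=25 Elkhorn=18 Greywater=11 Hollowpine=13 Ironridge=10 Juniper=25 → close Dunmere (overflow 19)
  25÷5 = 5 each, +1 to first 0
Round 2: Elkhorn=23 Greywater=16 Hollowpine=18 Ironridge=15 Juniper=30 → close Juniper (overflow 17)
  30÷4 = 7 each, +1 to first 2
Round 3: Elkhorn=31 Greywater=24 Hollowpine=25 Ironridge=22 → close Elkhorn (overflow 17)
  31÷3 = 10 each, +1 to first 1
Round 4: Greywater=35 Hollowpine=35 Ironridge=32 → close Hollowpine (overflow 26)
  35÷2 = 17 each, +1 to first 1
Round 5: Greywater=53 Ironridge=49 → close Greywater (overflow 43)
  53÷1 = 53 each, +1 to first 0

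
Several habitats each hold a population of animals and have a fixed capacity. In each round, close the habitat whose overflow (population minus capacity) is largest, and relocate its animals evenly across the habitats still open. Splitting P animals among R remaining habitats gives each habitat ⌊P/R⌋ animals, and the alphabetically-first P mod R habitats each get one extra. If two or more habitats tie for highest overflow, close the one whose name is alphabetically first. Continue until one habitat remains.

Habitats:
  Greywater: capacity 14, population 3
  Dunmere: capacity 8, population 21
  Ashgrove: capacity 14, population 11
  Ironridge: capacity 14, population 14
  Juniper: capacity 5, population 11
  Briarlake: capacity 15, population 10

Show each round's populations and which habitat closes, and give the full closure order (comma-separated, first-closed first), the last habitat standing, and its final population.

Round 1: Ashgrove=11 Briarlake=10 Dunmere=21 Greywater=3 Ironridge=14 Juniper=11 → close Dunmere (overflow 13)
  21÷5 = 4 each, +1 to first 1
Round 2: Ashgrove=16 Briarlake=14 Greywater=7 Ironridge=18 Juniper=15 → close Juniper (overflow 10)
  15÷4 = 3 each, +1 to first 3
Round 3: Ashgrove=20 Briarlake=18 Greywater=11 Ironridge=21 → close Ironridge (overflow 7)
  21÷3 = 7 each, +1 to first 0
Round 4: Ashgrove=27 Briarlake=25 Greywater=18 → close Ashgrove (overflow 13)
  27÷2 = 13 each, +1 to first 1
Round 5: Briarlake=39 Greywater=31 → close Briarlake (overflow 24)
  39÷1 = 39 each, +1 to first 0

Closure order: Dunmere, Juniper, Ironridge, Ashgrove, Briarlake
Last habitat: Greywater with 70 animals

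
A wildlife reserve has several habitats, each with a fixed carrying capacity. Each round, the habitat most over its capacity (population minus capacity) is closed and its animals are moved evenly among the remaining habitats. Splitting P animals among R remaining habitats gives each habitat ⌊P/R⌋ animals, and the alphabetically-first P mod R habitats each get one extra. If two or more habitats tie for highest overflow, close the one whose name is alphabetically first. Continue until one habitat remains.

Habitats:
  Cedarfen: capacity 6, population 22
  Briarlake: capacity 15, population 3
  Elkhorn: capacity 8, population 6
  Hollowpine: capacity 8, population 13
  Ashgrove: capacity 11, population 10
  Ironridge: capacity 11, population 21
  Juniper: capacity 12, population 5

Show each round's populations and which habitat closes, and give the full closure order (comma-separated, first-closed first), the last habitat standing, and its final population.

Closure order: Cedarfen, Ironridge, Hollowpine, Ashgrove, Elkhorn, Juniper
Last habitat: Briarlake with 80 animals

Round 1: Ashgrove=10 Briarlake=3 Cedarfen=22 Elkhorn=6 Hollowpine=13 Ironridge=21 Juniper=5 → close Cedarfen (overflow 16)
  22÷6 = 3 each, +1 to first 4
Round 2: Ashgrove=14 Briarlake=7 Elkhorn=10 Hollowpine=17 Ironridge=24 Juniper=8 → close Ironridge (overflow 13)
  24÷5 = 4 each, +1 to first 4
Round 3: Ashgrove=19 Briarlake=12 Elkhorn=15 Hollowpine=22 Juniper=12 → close Hollowpine (overflow 14)
  22÷4 = 5 each, +1 to first 2
Round 4: Ashgrove=25 Briarlake=18 Elkhorn=20 Juniper=17 → close Ashgrove (overflow 14)
  25÷3 = 8 each, +1 to first 1
Round 5: Briarlake=27 Elkhorn=28 Juniper=25 → close Elkhorn (overflow 20)
  28÷2 = 14 each, +1 to first 0
Round 6: Briarlake=41 Juniper=39 → close Juniper (overflow 27)
  39÷1 = 39 each, +1 to first 0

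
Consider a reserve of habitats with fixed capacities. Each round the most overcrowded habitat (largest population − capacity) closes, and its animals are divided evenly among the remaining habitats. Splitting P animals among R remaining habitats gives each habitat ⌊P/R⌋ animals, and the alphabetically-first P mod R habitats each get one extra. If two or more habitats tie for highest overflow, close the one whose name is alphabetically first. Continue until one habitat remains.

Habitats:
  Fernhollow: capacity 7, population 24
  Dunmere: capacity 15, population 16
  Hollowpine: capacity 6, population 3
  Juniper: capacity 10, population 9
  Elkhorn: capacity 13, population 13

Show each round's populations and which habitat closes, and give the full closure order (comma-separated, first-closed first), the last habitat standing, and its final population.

Closure order: Fernhollow, Dunmere, Elkhorn, Juniper
Last habitat: Hollowpine with 65 animals

Round 1: Dunmere=16 Elkhorn=13 Fernhollow=24 Hollowpine=3 Juniper=9 → close Fernhollow (overflow 17)
  24÷4 = 6 each, +1 to first 0
Round 2: Dunmere=22 Elkhorn=19 Hollowpine=9 Juniper=15 → close Dunmere (overflow 7)
  22÷3 = 7 each, +1 to first 1
Round 3: Elkhorn=27 Hollowpine=16 Juniper=22 → close Elkhorn (overflow 14)
  27÷2 = 13 each, +1 to first 1
Round 4: Hollowpine=30 Juniper=35 → close Juniper (overflow 25)
  35÷1 = 35 each, +1 to first 0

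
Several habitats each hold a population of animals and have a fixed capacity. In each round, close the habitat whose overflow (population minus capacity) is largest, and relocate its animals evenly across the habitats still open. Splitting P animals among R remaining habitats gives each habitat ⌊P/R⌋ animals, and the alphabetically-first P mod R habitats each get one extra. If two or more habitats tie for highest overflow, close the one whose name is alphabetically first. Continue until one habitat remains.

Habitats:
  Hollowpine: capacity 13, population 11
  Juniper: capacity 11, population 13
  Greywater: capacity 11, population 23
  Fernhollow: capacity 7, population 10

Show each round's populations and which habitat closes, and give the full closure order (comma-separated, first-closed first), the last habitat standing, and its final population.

Closure order: Greywater, Fernhollow, Juniper
Last habitat: Hollowpine with 57 animals

Round 1: Fernhollow=10 Greywater=23 Hollowpine=11 Juniper=13 → close Greywater (overflow 12)
  23÷3 = 7 each, +1 to first 2
Round 2: Fernhollow=18 Hollowpine=19 Juniper=20 → close Fernhollow (overflow 11)
  18÷2 = 9 each, +1 to first 0
Round 3: Hollowpine=28 Juniper=29 → close Juniper (overflow 18)
  29÷1 = 29 each, +1 to first 0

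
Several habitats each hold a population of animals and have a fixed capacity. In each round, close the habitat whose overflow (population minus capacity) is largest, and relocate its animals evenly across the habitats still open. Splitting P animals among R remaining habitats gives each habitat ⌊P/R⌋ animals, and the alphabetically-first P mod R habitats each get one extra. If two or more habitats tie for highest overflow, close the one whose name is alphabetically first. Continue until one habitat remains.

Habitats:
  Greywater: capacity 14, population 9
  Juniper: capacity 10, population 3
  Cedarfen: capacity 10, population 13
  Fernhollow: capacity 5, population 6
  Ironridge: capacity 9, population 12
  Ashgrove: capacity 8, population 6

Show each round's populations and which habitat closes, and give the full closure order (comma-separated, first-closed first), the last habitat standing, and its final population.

Closure order: Cedarfen, Ironridge, Fernhollow, Ashgrove, Greywater
Last habitat: Juniper with 49 animals

Round 1: Ashgrove=6 Cedarfen=13 Fernhollow=6 Greywater=9 Ironridge=12 Juniper=3 → close Cedarfen (overflow 3)
  13÷5 = 2 each, +1 to first 3
Round 2: Ashgrove=9 Fernhollow=9 Greywater=12 Ironridge=14 Juniper=5 → close Ironridge (overflow 5)
  14÷4 = 3 each, +1 to first 2
Round 3: Ashgrove=13 Fernhollow=13 Greywater=15 Juniper=8 → close Fernhollow (overflow 8)
  13÷3 = 4 each, +1 to first 1
Round 4: Ashgrove=18 Greywater=19 Juniper=12 → close Ashgrove (overflow 10)
  18÷2 = 9 each, +1 to first 0
Round 5: Greywater=28 Juniper=21 → close Greywater (overflow 14)
  28÷1 = 28 each, +1 to first 0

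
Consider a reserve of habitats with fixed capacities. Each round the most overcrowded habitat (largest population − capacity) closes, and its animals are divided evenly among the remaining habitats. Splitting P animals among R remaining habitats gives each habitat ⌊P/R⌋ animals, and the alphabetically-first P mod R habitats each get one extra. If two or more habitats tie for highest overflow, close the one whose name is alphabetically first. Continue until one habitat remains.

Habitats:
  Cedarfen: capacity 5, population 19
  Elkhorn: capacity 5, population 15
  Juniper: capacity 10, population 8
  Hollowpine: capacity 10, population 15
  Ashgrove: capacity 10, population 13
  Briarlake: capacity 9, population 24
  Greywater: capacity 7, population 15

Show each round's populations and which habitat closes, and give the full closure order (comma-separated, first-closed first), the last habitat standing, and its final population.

Round 1: Ashgrove=13 Briarlake=24 Cedarfen=19 Elkhorn=15 Greywater=15 Hollowpine=15 Juniper=8 → close Briarlake (overflow 15)
  24÷6 = 4 each, +1 to first 0
Round 2: Ashgrove=17 Cedarfen=23 Elkhorn=19 Greywater=19 Hollowpine=19 Juniper=12 → close Cedarfen (overflow 18)
  23÷5 = 4 each, +1 to first 3
Round 3: Ashgrove=22 Elkhorn=24 Greywater=24 Hollowpine=23 Juniper=16 → close Elkhorn (overflow 19)
  24÷4 = 6 each, +1 to first 0
Round 4: Ashgrove=28 Greywater=30 Hollowpine=29 Juniper=22 → close Greywater (overflow 23)
  30÷3 = 10 each, +1 to first 0
Round 5: Ashgrove=38 Hollowpine=39 Juniper=32 → close Hollowpine (overflow 29)
  39÷2 = 19 each, +1 to first 1
Round 6: Ashgrove=58 Juniper=51 → close Ashgrove (overflow 48)
  58÷1 = 58 each, +1 to first 0

Closure order: Briarlake, Cedarfen, Elkhorn, Greywater, Hollowpine, Ashgrove
Last habitat: Juniper with 109 animals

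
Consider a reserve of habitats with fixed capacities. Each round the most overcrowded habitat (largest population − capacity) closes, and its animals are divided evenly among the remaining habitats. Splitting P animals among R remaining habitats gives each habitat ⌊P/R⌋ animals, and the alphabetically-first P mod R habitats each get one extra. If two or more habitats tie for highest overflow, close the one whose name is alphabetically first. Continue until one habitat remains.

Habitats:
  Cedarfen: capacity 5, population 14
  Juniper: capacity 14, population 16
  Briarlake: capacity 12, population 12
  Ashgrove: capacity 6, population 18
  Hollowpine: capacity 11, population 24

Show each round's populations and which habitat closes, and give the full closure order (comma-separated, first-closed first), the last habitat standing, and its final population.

Closure order: Hollowpine, Ashgrove, Cedarfen, Juniper
Last habitat: Briarlake with 84 animals

Round 1: Ashgrove=18 Briarlake=12 Cedarfen=14 Hollowpine=24 Juniper=16 → close Hollowpine (overflow 13)
  24÷4 = 6 each, +1 to first 0
Round 2: Ashgrove=24 Briarlake=18 Cedarfen=20 Juniper=22 → close Ashgrove (overflow 18)
  24÷3 = 8 each, +1 to first 0
Round 3: Briarlake=26 Cedarfen=28 Juniper=30 → close Cedarfen (overflow 23)
  28÷2 = 14 each, +1 to first 0
Round 4: Briarlake=40 Juniper=44 → close Juniper (overflow 30)
  44÷1 = 44 each, +1 to first 0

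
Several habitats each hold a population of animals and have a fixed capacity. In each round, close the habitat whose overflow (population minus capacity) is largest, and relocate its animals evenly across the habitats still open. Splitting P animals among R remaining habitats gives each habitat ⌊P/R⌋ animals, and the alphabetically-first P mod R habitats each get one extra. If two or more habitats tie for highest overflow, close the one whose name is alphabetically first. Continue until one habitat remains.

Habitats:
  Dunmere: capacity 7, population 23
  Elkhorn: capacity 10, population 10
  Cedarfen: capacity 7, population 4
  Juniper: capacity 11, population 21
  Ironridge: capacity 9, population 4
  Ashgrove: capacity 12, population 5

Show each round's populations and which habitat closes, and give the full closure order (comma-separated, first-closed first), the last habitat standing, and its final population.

Round 1: Ashgrove=5 Cedarfen=4 Dunmere=23 Elkhorn=10 Ironridge=4 Juniper=21 → close Dunmere (overflow 16)
  23÷5 = 4 each, +1 to first 3
Round 2: Ashgrove=10 Cedarfen=9 Elkhorn=15 Ironridge=8 Juniper=25 → close Juniper (overflow 14)
  25÷4 = 6 each, +1 to first 1
Round 3: Ashgrove=17 Cedarfen=15 Elkhorn=21 Ironridge=14 → close Elkhorn (overflow 11)
  21÷3 = 7 each, +1 to first 0
Round 4: Ashgrove=24 Cedarfen=22 Ironridge=21 → close Cedarfen (overflow 15)
  22÷2 = 11 each, +1 to first 0
Round 5: Ashgrove=35 Ironridge=32 → close Ashgrove (overflow 23)
  35÷1 = 35 each, +1 to first 0

Closure order: Dunmere, Juniper, Elkhorn, Cedarfen, Ashgrove
Last habitat: Ironridge with 67 animals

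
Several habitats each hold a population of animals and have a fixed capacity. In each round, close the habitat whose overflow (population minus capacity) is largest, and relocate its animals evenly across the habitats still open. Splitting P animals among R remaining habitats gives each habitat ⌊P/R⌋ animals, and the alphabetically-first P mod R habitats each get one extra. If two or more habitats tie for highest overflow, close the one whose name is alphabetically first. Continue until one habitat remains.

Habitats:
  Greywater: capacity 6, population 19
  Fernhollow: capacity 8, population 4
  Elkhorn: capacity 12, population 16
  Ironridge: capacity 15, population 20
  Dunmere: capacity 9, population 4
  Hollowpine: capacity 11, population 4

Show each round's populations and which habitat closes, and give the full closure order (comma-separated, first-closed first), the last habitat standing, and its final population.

Closure order: Greywater, Elkhorn, Ironridge, Dunmere, Fernhollow
Last habitat: Hollowpine with 67 animals

Round 1: Dunmere=4 Elkhorn=16 Fernhollow=4 Greywater=19 Hollowpine=4 Ironridge=20 → close Greywater (overflow 13)
  19÷5 = 3 each, +1 to first 4
Round 2: Dunmere=8 Elkhorn=20 Fernhollow=8 Hollowpine=8 Ironridge=23 → close Elkhorn (overflow 8)
  20÷4 = 5 each, +1 to first 0
Round 3: Dunmere=13 Fernhollow=13 Hollowpine=13 Ironridge=28 → close Ironridge (overflow 13)
  28÷3 = 9 each, +1 to first 1
Round 4: Dunmere=23 Fernhollow=22 Hollowpine=22 → close Dunmere (overflow 14)
  23÷2 = 11 each, +1 to first 1
Round 5: Fernhollow=34 Hollowpine=33 → close Fernhollow (overflow 26)
  34÷1 = 34 each, +1 to first 0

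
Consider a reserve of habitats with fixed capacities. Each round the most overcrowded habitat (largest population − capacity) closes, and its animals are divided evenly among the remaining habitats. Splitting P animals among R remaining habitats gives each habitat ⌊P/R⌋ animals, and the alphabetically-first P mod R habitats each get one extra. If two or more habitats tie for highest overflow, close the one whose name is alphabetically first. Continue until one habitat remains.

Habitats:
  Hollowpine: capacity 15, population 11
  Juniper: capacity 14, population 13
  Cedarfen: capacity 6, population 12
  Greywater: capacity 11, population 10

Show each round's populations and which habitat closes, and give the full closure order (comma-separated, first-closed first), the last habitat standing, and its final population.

Round 1: Cedarfen=12 Greywater=10 Hollowpine=11 Juniper=13 → close Cedarfen (overflow 6)
  12÷3 = 4 each, +1 to first 0
Round 2: Greywater=14 Hollowpine=15 Juniper=17 → close Greywater (overflow 3)
  14÷2 = 7 each, +1 to first 0
Round 3: Hollowpine=22 Juniper=24 → close Juniper (overflow 10)
  24÷1 = 24 each, +1 to first 0

Closure order: Cedarfen, Greywater, Juniper
Last habitat: Hollowpine with 46 animals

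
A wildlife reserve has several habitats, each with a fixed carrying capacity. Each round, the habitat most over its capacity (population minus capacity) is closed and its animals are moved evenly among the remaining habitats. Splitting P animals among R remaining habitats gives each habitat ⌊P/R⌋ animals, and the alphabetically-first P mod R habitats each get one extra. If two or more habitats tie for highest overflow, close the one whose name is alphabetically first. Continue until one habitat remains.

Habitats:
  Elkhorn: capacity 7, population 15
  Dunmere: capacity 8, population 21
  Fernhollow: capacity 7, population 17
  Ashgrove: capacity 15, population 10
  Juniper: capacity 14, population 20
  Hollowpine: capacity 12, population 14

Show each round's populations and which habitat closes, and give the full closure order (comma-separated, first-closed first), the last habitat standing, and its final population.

Round 1: Ashgrove=10 Dunmere=21 Elkhorn=15 Fernhollow=17 Hollowpine=14 Juniper=20 → close Dunmere (overflow 13)
  21÷5 = 4 each, +1 to first 1
Round 2: Ashgrove=15 Elkhorn=19 Fernhollow=21 Hollowpine=18 Juniper=24 → close Fernhollow (overflow 14)
  21÷4 = 5 each, +1 to first 1
Round 3: Ashgrove=21 Elkhorn=24 Hollowpine=23 Juniper=29 → close Elkhorn (overflow 17)
  24÷3 = 8 each, +1 to first 0
Round 4: Ashgrove=29 Hollowpine=31 Juniper=37 → close Juniper (overflow 23)
  37÷2 = 18 each, +1 to first 1
Round 5: Ashgrove=48 Hollowpine=49 → close Hollowpine (overflow 37)
  49÷1 = 49 each, +1 to first 0

Closure order: Dunmere, Fernhollow, Elkhorn, Juniper, Hollowpine
Last habitat: Ashgrove with 97 animals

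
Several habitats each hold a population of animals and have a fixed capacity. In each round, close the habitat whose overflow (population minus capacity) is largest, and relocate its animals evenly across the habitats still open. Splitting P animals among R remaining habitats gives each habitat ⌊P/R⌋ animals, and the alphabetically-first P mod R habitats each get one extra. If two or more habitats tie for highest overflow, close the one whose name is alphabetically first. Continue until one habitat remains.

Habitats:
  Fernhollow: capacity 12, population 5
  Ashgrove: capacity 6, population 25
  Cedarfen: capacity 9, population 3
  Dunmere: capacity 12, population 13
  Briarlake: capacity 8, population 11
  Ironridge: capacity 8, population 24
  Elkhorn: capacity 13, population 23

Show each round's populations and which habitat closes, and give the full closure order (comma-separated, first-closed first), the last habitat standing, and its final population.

Closure order: Ashgrove, Ironridge, Elkhorn, Briarlake, Dunmere, Cedarfen
Last habitat: Fernhollow with 104 animals

Round 1: Ashgrove=25 Briarlake=11 Cedarfen=3 Dunmere=13 Elkhorn=23 Fernhollow=5 Ironridge=24 → close Ashgrove (overflow 19)
  25÷6 = 4 each, +1 to first 1
Round 2: Briarlake=16 Cedarfen=7 Dunmere=17 Elkhorn=27 Fernhollow=9 Ironridge=28 → close Ironridge (overflow 20)
  28÷5 = 5 each, +1 to first 3
Round 3: Briarlake=22 Cedarfen=13 Dunmere=23 Elkhorn=32 Fernhollow=14 → close Elkhorn (overflow 19)
  32÷4 = 8 each, +1 to first 0
Round 4: Briarlake=30 Cedarfen=21 Dunmere=31 Fernhollow=22 → close Briarlake (overflow 22)
  30÷3 = 10 each, +1 to first 0
Round 5: Cedarfen=31 Dunmere=41 Fernhollow=32 → close Dunmere (overflow 29)
  41÷2 = 20 each, +1 to first 1
Round 6: Cedarfen=52 Fernhollow=52 → close Cedarfen (overflow 43)
  52÷1 = 52 each, +1 to first 0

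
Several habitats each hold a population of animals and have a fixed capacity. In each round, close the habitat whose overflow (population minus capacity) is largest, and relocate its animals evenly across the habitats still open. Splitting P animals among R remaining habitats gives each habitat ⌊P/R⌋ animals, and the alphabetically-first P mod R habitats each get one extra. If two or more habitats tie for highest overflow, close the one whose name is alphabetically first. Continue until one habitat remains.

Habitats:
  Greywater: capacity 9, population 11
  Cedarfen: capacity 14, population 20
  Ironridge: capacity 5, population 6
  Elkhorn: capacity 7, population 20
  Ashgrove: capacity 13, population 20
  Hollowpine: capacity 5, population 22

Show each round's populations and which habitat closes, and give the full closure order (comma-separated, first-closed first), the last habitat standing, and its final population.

Closure order: Hollowpine, Elkhorn, Ashgrove, Cedarfen, Greywater
Last habitat: Ironridge with 99 animals

Round 1: Ashgrove=20 Cedarfen=20 Elkhorn=20 Greywater=11 Hollowpine=22 Ironridge=6 → close Hollowpine (overflow 17)
  22÷5 = 4 each, +1 to first 2
Round 2: Ashgrove=25 Cedarfen=25 Elkhorn=24 Greywater=15 Ironridge=10 → close Elkhorn (overflow 17)
  24÷4 = 6 each, +1 to first 0
Round 3: Ashgrove=31 Cedarfen=31 Greywater=21 Ironridge=16 → close Ashgrove (overflow 18)
  31÷3 = 10 each, +1 to first 1
Round 4: Cedarfen=42 Greywater=31 Ironridge=26 → close Cedarfen (overflow 28)
  42÷2 = 21 each, +1 to first 0
Round 5: Greywater=52 Ironridge=47 → close Greywater (overflow 43)
  52÷1 = 52 each, +1 to first 0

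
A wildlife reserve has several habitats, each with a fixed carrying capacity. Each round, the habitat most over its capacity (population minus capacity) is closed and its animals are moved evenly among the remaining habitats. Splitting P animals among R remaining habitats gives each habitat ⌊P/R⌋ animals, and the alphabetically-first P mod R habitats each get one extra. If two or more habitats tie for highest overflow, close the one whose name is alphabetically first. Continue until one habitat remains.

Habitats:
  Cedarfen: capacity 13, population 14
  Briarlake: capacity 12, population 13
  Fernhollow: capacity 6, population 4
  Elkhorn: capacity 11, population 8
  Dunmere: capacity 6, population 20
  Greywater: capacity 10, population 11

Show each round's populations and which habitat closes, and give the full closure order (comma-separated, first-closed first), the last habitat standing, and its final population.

Round 1: Briarlake=13 Cedarfen=14 Dunmere=20 Elkhorn=8 Fernhollow=4 Greywater=11 → close Dunmere (overflow 14)
  20÷5 = 4 each, +1 to first 0
Round 2: Briarlake=17 Cedarfen=18 Elkhorn=12 Fernhollow=8 Greywater=15 → close Briarlake (overflow 5)
  17÷4 = 4 each, +1 to first 1
Round 3: Cedarfen=23 Elkhorn=16 Fernhollow=12 Greywater=19 → close Cedarfen (overflow 10)
  23÷3 = 7 each, +1 to first 2
Round 4: Elkhorn=24 Fernhollow=20 Greywater=26 → close Greywater (overflow 16)
  26÷2 = 13 each, +1 to first 0
Round 5: Elkhorn=37 Fernhollow=33 → close Fernhollow (overflow 27)
  33÷1 = 33 each, +1 to first 0

Closure order: Dunmere, Briarlake, Cedarfen, Greywater, Fernhollow
Last habitat: Elkhorn with 70 animals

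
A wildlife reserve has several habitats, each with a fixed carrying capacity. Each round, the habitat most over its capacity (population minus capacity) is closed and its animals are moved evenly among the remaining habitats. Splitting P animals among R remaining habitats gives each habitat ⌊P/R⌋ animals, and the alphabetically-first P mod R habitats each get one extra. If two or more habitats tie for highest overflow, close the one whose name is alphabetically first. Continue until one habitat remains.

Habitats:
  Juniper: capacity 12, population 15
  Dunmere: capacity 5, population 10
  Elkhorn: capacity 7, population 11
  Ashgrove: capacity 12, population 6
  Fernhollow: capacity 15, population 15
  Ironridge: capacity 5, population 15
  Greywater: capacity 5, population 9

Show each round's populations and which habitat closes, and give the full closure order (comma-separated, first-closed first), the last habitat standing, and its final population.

Closure order: Ironridge, Dunmere, Elkhorn, Greywater, Juniper, Fernhollow
Last habitat: Ashgrove with 81 animals

Round 1: Ashgrove=6 Dunmere=10 Elkhorn=11 Fernhollow=15 Greywater=9 Ironridge=15 Juniper=15 → close Ironridge (overflow 10)
  15÷6 = 2 each, +1 to first 3
Round 2: Ashgrove=9 Dunmere=13 Elkhorn=14 Fernhollow=17 Greywater=11 Juniper=17 → close Dunmere (overflow 8)
  13÷5 = 2 each, +1 to first 3
Round 3: Ashgrove=12 Elkhorn=17 Fernhollow=20 Greywater=13 Juniper=19 → close Elkhorn (overflow 10)
  17÷4 = 4 each, +1 to first 1
Round 4: Ashgrove=17 Fernhollow=24 Greywater=17 Juniper=23 → close Greywater (overflow 12)
  17÷3 = 5 each, +1 to first 2
Round 5: Ashgrove=23 Fernhollow=30 Juniper=28 → close Juniper (overflow 16)
  28÷2 = 14 each, +1 to first 0
Round 6: Ashgrove=37 Fernhollow=44 → close Fernhollow (overflow 29)
  44÷1 = 44 each, +1 to first 0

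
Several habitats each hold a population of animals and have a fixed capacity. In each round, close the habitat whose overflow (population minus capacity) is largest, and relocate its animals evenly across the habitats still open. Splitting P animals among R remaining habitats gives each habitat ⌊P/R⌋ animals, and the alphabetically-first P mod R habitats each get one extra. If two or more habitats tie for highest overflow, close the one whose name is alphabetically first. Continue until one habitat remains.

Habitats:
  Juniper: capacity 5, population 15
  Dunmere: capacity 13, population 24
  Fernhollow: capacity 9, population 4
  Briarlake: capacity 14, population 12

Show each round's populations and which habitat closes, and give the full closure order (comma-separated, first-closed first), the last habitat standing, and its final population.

Closure order: Dunmere, Juniper, Briarlake
Last habitat: Fernhollow with 55 animals

Round 1: Briarlake=12 Dunmere=24 Fernhollow=4 Juniper=15 → close Dunmere (overflow 11)
  24÷3 = 8 each, +1 to first 0
Round 2: Briarlake=20 Fernhollow=12 Juniper=23 → close Juniper (overflow 18)
  23÷2 = 11 each, +1 to first 1
Round 3: Briarlake=32 Fernhollow=23 → close Briarlake (overflow 18)
  32÷1 = 32 each, +1 to first 0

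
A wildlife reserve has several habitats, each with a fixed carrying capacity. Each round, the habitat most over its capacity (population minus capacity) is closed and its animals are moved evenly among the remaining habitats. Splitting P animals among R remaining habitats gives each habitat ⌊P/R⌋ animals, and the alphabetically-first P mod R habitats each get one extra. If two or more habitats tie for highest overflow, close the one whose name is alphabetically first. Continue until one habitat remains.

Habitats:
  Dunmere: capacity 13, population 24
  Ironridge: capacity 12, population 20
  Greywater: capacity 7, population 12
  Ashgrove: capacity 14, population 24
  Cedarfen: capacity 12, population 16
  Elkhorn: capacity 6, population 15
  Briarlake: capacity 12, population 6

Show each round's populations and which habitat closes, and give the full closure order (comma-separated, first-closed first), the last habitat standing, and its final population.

Round 1: Ashgrove=24 Briarlake=6 Cedarfen=16 Dunmere=24 Elkhorn=15 Greywater=12 Ironridge=20 → close Dunmere (overflow 11)
  24÷6 = 4 each, +1 to first 0
Round 2: Ashgrove=28 Briarlake=10 Cedarfen=20 Elkhorn=19 Greywater=16 Ironridge=24 → close Ashgrove (overflow 14)
  28÷5 = 5 each, +1 to first 3
Round 3: Briarlake=16 Cedarfen=26 Elkhorn=25 Greywater=21 Ironridge=29 → close Elkhorn (overflow 19)
  25÷4 = 6 each, +1 to first 1
Round 4: Briarlake=23 Cedarfen=32 Greywater=27 Ironridge=35 → close Ironridge (overflow 23)
  35÷3 = 11 each, +1 to first 2
Round 5: Briarlake=35 Cedarfen=44 Greywater=38 → close Cedarfen (overflow 32)
  44÷2 = 22 each, +1 to first 0
Round 6: Briarlake=57 Greywater=60 → close Greywater (overflow 53)
  60÷1 = 60 each, +1 to first 0

Closure order: Dunmere, Ashgrove, Elkhorn, Ironridge, Cedarfen, Greywater
Last habitat: Briarlake with 117 animals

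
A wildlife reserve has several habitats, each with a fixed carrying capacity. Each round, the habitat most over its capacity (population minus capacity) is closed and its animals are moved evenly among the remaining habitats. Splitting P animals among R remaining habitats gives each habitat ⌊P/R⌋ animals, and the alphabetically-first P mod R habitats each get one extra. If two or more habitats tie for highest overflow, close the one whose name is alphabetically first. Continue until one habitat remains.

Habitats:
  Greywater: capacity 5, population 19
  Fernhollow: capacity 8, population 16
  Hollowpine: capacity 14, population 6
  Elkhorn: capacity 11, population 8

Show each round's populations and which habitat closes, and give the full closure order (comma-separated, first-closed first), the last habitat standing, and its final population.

Round 1: Elkhorn=8 Fernhollow=16 Greywater=19 Hollowpine=6 → close Greywater (overflow 14)
  19÷3 = 6 each, +1 to first 1
Round 2: Elkhorn=15 Fernhollow=22 Hollowpine=12 → close Fernhollow (overflow 14)
  22÷2 = 11 each, +1 to first 0
Round 3: Elkhorn=26 Hollowpine=23 → close Elkhorn (overflow 15)
  26÷1 = 26 each, +1 to first 0

Closure order: Greywater, Fernhollow, Elkhorn
Last habitat: Hollowpine with 49 animals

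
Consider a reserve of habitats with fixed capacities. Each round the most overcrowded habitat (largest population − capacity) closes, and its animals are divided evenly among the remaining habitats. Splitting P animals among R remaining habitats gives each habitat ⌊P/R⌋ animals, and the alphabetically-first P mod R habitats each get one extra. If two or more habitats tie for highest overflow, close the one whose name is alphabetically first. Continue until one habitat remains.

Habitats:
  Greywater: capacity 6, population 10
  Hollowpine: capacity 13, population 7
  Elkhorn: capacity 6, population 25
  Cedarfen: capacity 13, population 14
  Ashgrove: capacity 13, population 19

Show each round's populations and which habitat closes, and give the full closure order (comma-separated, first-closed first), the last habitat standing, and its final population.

Closure order: Elkhorn, Ashgrove, Greywater, Cedarfen
Last habitat: Hollowpine with 75 animals

Round 1: Ashgrove=19 Cedarfen=14 Elkhorn=25 Greywater=10 Hollowpine=7 → close Elkhorn (overflow 19)
  25÷4 = 6 each, +1 to first 1
Round 2: Ashgrove=26 Cedarfen=20 Greywater=16 Hollowpine=13 → close Ashgrove (overflow 13)
  26÷3 = 8 each, +1 to first 2
Round 3: Cedarfen=29 Greywater=25 Hollowpine=21 → close Greywater (overflow 19)
  25÷2 = 12 each, +1 to first 1
Round 4: Cedarfen=42 Hollowpine=33 → close Cedarfen (overflow 29)
  42÷1 = 42 each, +1 to first 0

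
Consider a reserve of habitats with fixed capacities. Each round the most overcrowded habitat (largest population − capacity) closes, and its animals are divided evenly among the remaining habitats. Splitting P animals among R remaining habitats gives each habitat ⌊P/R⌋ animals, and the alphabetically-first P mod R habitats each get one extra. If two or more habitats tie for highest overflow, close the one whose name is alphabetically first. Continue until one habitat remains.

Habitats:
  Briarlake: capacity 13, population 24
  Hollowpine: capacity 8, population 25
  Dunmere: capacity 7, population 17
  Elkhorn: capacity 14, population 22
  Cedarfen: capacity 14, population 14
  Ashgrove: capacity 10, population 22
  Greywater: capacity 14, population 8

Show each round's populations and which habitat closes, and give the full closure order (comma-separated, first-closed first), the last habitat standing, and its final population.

Round 1: Ashgrove=22 Briarlake=24 Cedarfen=14 Dunmere=17 Elkhorn=22 Greywater=8 Hollowpine=25 → close Hollowpine (overflow 17)
  25÷6 = 4 each, +1 to first 1
Round 2: Ashgrove=27 Briarlake=28 Cedarfen=18 Dunmere=21 Elkhorn=26 Greywater=12 → close Ashgrove (overflow 17)
  27÷5 = 5 each, +1 to first 2
Round 3: Briarlake=34 Cedarfen=24 Dunmere=26 Elkhorn=31 Greywater=17 → close Briarlake (overflow 21)
  34÷4 = 8 each, +1 to first 2
Round 4: Cedarfen=33 Dunmere=35 Elkhorn=39 Greywater=25 → close Dunmere (overflow 28)
  35÷3 = 11 each, +1 to first 2
Round 5: Cedarfen=45 Elkhorn=51 Greywater=36 → close Elkhorn (overflow 37)
  51÷2 = 25 each, +1 to first 1
Round 6: Cedarfen=71 Greywater=61 → close Cedarfen (overflow 57)
  71÷1 = 71 each, +1 to first 0

Closure order: Hollowpine, Ashgrove, Briarlake, Dunmere, Elkhorn, Cedarfen
Last habitat: Greywater with 132 animals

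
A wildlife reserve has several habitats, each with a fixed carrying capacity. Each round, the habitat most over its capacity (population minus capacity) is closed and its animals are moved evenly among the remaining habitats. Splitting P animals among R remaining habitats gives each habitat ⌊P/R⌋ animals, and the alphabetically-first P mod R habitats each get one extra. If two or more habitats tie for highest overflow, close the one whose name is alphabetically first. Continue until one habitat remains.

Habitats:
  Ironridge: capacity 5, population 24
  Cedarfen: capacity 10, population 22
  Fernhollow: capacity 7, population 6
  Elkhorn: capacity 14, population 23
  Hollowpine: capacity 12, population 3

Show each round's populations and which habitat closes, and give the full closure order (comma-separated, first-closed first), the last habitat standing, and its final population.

Round 1: Cedarfen=22 Elkhorn=23 Fernhollow=6 Hollowpine=3 Ironridge=24 → close Ironridge (overflow 19)
  24÷4 = 6 each, +1 to first 0
Round 2: Cedarfen=28 Elkhorn=29 Fernhollow=12 Hollowpine=9 → close Cedarfen (overflow 18)
  28÷3 = 9 each, +1 to first 1
Round 3: Elkhorn=39 Fernhollow=21 Hollowpine=18 → close Elkhorn (overflow 25)
  39÷2 = 19 each, +1 to first 1
Round 4: Fernhollow=41 Hollowpine=37 → close Fernhollow (overflow 34)
  41÷1 = 41 each, +1 to first 0

Closure order: Ironridge, Cedarfen, Elkhorn, Fernhollow
Last habitat: Hollowpine with 78 animals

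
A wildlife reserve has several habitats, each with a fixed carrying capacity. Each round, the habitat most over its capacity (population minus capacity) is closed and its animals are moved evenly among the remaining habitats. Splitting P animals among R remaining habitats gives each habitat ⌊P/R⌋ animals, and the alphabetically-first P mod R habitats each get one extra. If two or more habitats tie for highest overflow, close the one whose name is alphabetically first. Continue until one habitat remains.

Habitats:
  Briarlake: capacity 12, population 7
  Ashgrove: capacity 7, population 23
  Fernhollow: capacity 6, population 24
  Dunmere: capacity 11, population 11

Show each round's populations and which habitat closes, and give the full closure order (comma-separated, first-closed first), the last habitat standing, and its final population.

Closure order: Fernhollow, Ashgrove, Dunmere
Last habitat: Briarlake with 65 animals

Round 1: Ashgrove=23 Briarlake=7 Dunmere=11 Fernhollow=24 → close Fernhollow (overflow 18)
  24÷3 = 8 each, +1 to first 0
Round 2: Ashgrove=31 Briarlake=15 Dunmere=19 → close Ashgrove (overflow 24)
  31÷2 = 15 each, +1 to first 1
Round 3: Briarlake=31 Dunmere=34 → close Dunmere (overflow 23)
  34÷1 = 34 each, +1 to first 0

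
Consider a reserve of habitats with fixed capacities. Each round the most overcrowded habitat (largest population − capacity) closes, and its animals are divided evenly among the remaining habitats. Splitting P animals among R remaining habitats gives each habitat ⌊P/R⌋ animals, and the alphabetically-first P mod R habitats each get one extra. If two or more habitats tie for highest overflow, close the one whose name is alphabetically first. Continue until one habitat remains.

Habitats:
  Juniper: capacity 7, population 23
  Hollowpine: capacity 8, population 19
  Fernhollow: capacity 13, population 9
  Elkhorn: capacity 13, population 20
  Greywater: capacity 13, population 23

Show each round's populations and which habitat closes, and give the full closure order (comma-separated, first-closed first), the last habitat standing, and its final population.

Round 1: Elkhorn=20 Fernhollow=9 Greywater=23 Hollowpine=19 Juniper=23 → close Juniper (overflow 16)
  23÷4 = 5 each, +1 to first 3
Round 2: Elkhorn=26 Fernhollow=15 Greywater=29 Hollowpine=24 → close Greywater (overflow 16)
  29÷3 = 9 each, +1 to first 2
Round 3: Elkhorn=36 Fernhollow=25 Hollowpine=33 → close Hollowpine (overflow 25)
  33÷2 = 16 each, +1 to first 1
Round 4: Elkhorn=53 Fernhollow=41 → close Elkhorn (overflow 40)
  53÷1 = 53 each, +1 to first 0

Closure order: Juniper, Greywater, Hollowpine, Elkhorn
Last habitat: Fernhollow with 94 animals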